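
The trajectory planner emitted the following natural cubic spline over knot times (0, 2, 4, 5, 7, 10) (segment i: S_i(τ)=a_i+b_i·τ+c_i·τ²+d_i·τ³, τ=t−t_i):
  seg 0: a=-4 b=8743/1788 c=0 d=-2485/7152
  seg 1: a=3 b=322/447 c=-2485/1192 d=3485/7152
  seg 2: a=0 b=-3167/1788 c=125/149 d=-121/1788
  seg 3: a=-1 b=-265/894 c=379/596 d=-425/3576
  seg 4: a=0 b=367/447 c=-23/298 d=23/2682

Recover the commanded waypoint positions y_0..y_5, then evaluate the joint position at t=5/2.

y_0 = S_0(0) = a_0 = -4
y_1 = S_1(0) = a_1 = 3
y_2 = S_2(0) = a_2 = 0
y_3 = S_3(0) = a_3 = -1
y_4 = S_4(0) = a_4 = 0
y_5 = S_4(3) = 2
t_q=5/2 is in segment 1 (τ=1/2); S_1(τ)=55307/19072

y_0=-4 y_1=3 y_2=0 y_3=-1 y_4=0 y_5=2
S(5/2) = 55307/19072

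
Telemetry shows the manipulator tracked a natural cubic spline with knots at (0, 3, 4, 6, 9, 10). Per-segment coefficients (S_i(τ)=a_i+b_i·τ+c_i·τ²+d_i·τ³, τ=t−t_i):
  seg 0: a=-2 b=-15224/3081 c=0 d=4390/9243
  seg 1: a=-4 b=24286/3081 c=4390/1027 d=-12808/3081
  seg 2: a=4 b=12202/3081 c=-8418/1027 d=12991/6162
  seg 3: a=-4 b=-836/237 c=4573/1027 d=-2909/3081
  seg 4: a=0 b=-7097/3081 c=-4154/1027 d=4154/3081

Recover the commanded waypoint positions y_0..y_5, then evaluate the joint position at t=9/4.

y_0 = S_0(0) = a_0 = -2
y_1 = S_1(0) = a_1 = -4
y_2 = S_2(0) = a_2 = 4
y_3 = S_3(0) = a_3 = -4
y_4 = S_4(0) = a_4 = 0
y_5 = S_4(1) = -5
t_q=9/4 is in segment 0 (τ=9/4); S_0(τ)=-253309/32864

y_0=-2 y_1=-4 y_2=4 y_3=-4 y_4=0 y_5=-5
S(9/4) = -253309/32864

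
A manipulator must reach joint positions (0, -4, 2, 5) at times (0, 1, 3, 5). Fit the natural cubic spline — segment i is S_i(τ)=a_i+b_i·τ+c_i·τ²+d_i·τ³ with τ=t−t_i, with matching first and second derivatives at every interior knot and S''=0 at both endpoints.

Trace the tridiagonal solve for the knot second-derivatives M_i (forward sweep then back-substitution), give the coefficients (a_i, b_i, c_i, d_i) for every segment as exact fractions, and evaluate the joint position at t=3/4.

Δ: Δ0=-4, Δ1=3, Δ2=3/2
row 1: diag=6, rhs=42; c'=1/3, d'=7
row 2: denom=8−2·1/3=22/3; d'=(-9−2·7)/(22/3)=-69/22
back: M2=-69/22
back: M1=7−1/3·-69/22=177/22
M: M0=0, M1=177/22, M2=-69/22, M3=0
seg 0: a=0, c=M0/2=0, d=(M1−M0)/(6·1)=59/44, b=Δ0−h0·(2M0+M1)/6=-235/44
seg 1: a=-4, c=M1/2=177/44, d=(M2−M1)/(6·2)=-41/44, b=Δ1−h1·(2M1+M2)/6=-29/22
seg 2: a=2, c=M2/2=-69/44, d=(M3−M2)/(6·2)=23/88, b=Δ2−h2·(2M2+M3)/6=79/22
t_q=3/4 → seg 0, τ=3/4; S=0+-235/44·τ+0·τ²+59/44·τ³=-9687/2816

  seg 0: a=0 b=-235/44 c=0 d=59/44
  seg 1: a=-4 b=-29/22 c=177/44 d=-41/44
  seg 2: a=2 b=79/22 c=-69/44 d=23/88
S(3/4) = -9687/2816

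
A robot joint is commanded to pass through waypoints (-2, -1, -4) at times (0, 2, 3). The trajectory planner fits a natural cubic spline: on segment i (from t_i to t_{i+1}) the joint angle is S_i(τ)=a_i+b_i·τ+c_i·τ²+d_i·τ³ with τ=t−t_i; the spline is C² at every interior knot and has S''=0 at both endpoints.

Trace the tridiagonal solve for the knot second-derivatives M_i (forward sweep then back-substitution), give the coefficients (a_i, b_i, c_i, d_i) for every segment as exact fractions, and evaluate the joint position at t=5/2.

Δ: Δ0=1/2, Δ1=-3
row 1: diag=6, rhs=-21; c'=1/6, d'=-7/2
back: M1=-7/2
M: M0=0, M1=-7/2, M2=0
seg 0: a=-2, c=M0/2=0, d=(M1−M0)/(6·2)=-7/24, b=Δ0−h0·(2M0+M1)/6=5/3
seg 1: a=-1, c=M1/2=-7/4, d=(M2−M1)/(6·1)=7/12, b=Δ1−h1·(2M1+M2)/6=-11/6
t_q=5/2 → seg 1, τ=1/2; S=-1+-11/6·τ+-7/4·τ²+7/12·τ³=-73/32

  seg 0: a=-2 b=5/3 c=0 d=-7/24
  seg 1: a=-1 b=-11/6 c=-7/4 d=7/12
S(5/2) = -73/32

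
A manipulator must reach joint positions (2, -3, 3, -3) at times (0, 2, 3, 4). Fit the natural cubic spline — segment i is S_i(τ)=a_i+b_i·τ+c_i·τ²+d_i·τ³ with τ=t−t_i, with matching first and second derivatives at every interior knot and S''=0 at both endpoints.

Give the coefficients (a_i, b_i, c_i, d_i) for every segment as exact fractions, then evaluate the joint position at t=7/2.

Δ: Δ0=-5/2, Δ1=6, Δ2=-6
row 1: diag=6, rhs=51; c'=1/6, d'=17/2
row 2: denom=4−1·1/6=23/6; d'=(-72−1·17/2)/(23/6)=-21
back: M2=-21
back: M1=17/2−1/6·-21=12
M: M0=0, M1=12, M2=-21, M3=0
seg 0: a=2, c=M0/2=0, d=(M1−M0)/(6·2)=1, b=Δ0−h0·(2M0+M1)/6=-13/2
seg 1: a=-3, c=M1/2=6, d=(M2−M1)/(6·1)=-11/2, b=Δ1−h1·(2M1+M2)/6=11/2
seg 2: a=3, c=M2/2=-21/2, d=(M3−M2)/(6·1)=7/2, b=Δ2−h2·(2M2+M3)/6=1
t_q=7/2 → seg 2, τ=1/2; S=3+1·τ+-21/2·τ²+7/2·τ³=21/16

  seg 0: a=2 b=-13/2 c=0 d=1
  seg 1: a=-3 b=11/2 c=6 d=-11/2
  seg 2: a=3 b=1 c=-21/2 d=7/2
S(7/2) = 21/16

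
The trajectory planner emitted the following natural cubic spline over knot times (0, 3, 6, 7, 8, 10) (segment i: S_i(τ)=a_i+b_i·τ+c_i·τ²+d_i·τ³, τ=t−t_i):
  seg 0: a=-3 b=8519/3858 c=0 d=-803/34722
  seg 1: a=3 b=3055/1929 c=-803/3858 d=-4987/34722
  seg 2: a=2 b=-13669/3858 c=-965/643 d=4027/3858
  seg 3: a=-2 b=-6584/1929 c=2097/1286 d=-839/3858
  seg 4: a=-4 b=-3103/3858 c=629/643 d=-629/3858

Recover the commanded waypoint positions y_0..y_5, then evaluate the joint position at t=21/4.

y_0=-3 y_1=3 y_2=2 y_3=-2 y_4=-4 y_5=-3
S(21/4) = 318819/82304

y_0 = S_0(0) = a_0 = -3
y_1 = S_1(0) = a_1 = 3
y_2 = S_2(0) = a_2 = 2
y_3 = S_3(0) = a_3 = -2
y_4 = S_4(0) = a_4 = -4
y_5 = S_4(2) = -3
t_q=21/4 is in segment 1 (τ=9/4); S_1(τ)=318819/82304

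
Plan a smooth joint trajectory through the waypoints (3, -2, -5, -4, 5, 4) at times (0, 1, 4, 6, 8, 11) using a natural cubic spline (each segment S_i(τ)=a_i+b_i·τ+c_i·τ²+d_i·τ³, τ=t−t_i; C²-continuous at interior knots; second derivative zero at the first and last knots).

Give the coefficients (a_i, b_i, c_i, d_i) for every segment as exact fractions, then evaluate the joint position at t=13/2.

Δ: Δ0=-5, Δ1=-1, Δ2=1/2, Δ3=9/2, Δ4=-1/3
row 1: diag=8, rhs=24; c'=3/8, d'=3
row 2: denom=10−3·3/8=71/8; d'=(9−3·3)/(71/8)=0
row 3: denom=8−2·16/71=536/71; d'=(24−2·0)/(536/71)=213/67
row 4: denom=10−2·71/268=1269/134; d'=(-29−2·213/67)/(1269/134)=-4738/1269
back: M4=-4738/1269
back: M3=213/67−71/268·-4738/1269=10579/2538
back: M2=0−16/71·10579/2538=-1192/1269
back: M1=3−3/8·-1192/1269=1418/423
M: M0=0, M1=1418/423, M2=-1192/1269, M3=10579/2538, M4=-4738/1269, M5=0
seg 0: a=3, c=M0/2=0, d=(M1−M0)/(6·1)=709/1269, b=Δ0−h0·(2M0+M1)/6=-7054/1269
seg 1: a=-2, c=M1/2=709/423, d=(M2−M1)/(6·3)=-2723/11421, b=Δ1−h1·(2M1+M2)/6=-4927/1269
seg 2: a=-5, c=M2/2=-596/1269, d=(M3−M2)/(6·2)=4321/10152, b=Δ2−h2·(2M2+M3)/6=-334/1269
seg 3: a=-4, c=M3/2=10579/5076, d=(M4−M3)/(6·2)=-6685/10152, b=Δ3−h3·(2M3+M4)/6=2509/846
seg 4: a=5, c=M4/2=-2369/1269, d=(M5−M4)/(6·3)=2369/11421, b=Δ4−h4·(2M4+M5)/6=4315/1269
t_q=13/2 → seg 3, τ=1/2; S=-4+2509/846·τ+10579/5076·τ²+-6685/10152·τ³=-56267/27072

  seg 0: a=3 b=-7054/1269 c=0 d=709/1269
  seg 1: a=-2 b=-4927/1269 c=709/423 d=-2723/11421
  seg 2: a=-5 b=-334/1269 c=-596/1269 d=4321/10152
  seg 3: a=-4 b=2509/846 c=10579/5076 d=-6685/10152
  seg 4: a=5 b=4315/1269 c=-2369/1269 d=2369/11421
S(13/2) = -56267/27072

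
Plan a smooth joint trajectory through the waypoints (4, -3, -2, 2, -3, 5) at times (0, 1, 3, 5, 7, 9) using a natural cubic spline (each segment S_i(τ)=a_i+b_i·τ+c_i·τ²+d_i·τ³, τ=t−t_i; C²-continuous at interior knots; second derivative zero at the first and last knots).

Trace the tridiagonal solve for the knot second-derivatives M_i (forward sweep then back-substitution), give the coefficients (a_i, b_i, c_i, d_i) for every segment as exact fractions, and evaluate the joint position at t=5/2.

  seg 0: a=4 b=-2515/306 c=0 d=373/306
  seg 1: a=-3 b=-698/153 c=373/102 d=-689/1224
  seg 2: a=-2 b=1013/306 c=19/68 d=-143/306
  seg 3: a=2 b=-361/306 c=-515/204 d=1141/1224
  seg 4: a=-3 b=-14/153 c=313/102 d=-313/612
S(5/2) = -11473/3264

Δ: Δ0=-7, Δ1=1/2, Δ2=2, Δ3=-5/2, Δ4=4
row 1: diag=6, rhs=45; c'=1/3, d'=15/2
row 2: denom=8−2·1/3=22/3; d'=(9−2·15/2)/(22/3)=-9/11
row 3: denom=8−2·3/11=82/11; d'=(-27−2·-9/11)/(82/11)=-279/82
row 4: denom=8−2·11/41=306/41; d'=(39−2·-279/82)/(306/41)=313/51
back: M4=313/51
back: M3=-279/82−11/41·313/51=-515/102
back: M2=-9/11−3/11·-515/102=19/34
back: M1=15/2−1/3·19/34=373/51
M: M0=0, M1=373/51, M2=19/34, M3=-515/102, M4=313/51, M5=0
seg 0: a=4, c=M0/2=0, d=(M1−M0)/(6·1)=373/306, b=Δ0−h0·(2M0+M1)/6=-2515/306
seg 1: a=-3, c=M1/2=373/102, d=(M2−M1)/(6·2)=-689/1224, b=Δ1−h1·(2M1+M2)/6=-698/153
seg 2: a=-2, c=M2/2=19/68, d=(M3−M2)/(6·2)=-143/306, b=Δ2−h2·(2M2+M3)/6=1013/306
seg 3: a=2, c=M3/2=-515/204, d=(M4−M3)/(6·2)=1141/1224, b=Δ3−h3·(2M3+M4)/6=-361/306
seg 4: a=-3, c=M4/2=313/102, d=(M5−M4)/(6·2)=-313/612, b=Δ4−h4·(2M4+M5)/6=-14/153
t_q=5/2 → seg 1, τ=3/2; S=-3+-698/153·τ+373/102·τ²+-689/1224·τ³=-11473/3264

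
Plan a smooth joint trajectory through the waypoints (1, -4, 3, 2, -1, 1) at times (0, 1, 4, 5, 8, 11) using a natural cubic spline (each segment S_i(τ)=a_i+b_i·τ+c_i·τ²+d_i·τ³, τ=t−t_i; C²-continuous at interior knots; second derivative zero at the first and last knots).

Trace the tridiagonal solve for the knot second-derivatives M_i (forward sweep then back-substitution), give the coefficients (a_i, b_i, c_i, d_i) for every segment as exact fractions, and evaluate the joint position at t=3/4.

Δ: Δ0=-5, Δ1=7/3, Δ2=-1, Δ3=-1, Δ4=2/3
row 1: diag=8, rhs=44; c'=3/8, d'=11/2
row 2: denom=8−3·3/8=55/8; d'=(-20−3·11/2)/(55/8)=-292/55
row 3: denom=8−1·8/55=432/55; d'=(0−1·-292/55)/(432/55)=73/108
row 4: denom=12−3·55/144=521/48; d'=(10−3·73/108)/(521/48)=1148/1563
back: M4=1148/1563
back: M3=73/108−55/144·1148/1563=206/521
back: M2=-292/55−8/55·206/521=-2796/521
back: M1=11/2−3/8·-2796/521=3914/521
M: M0=0, M1=3914/521, M2=-2796/521, M3=206/521, M4=1148/1563, M5=0
seg 0: a=1, c=M0/2=0, d=(M1−M0)/(6·1)=1957/1563, b=Δ0−h0·(2M0+M1)/6=-9772/1563
seg 1: a=-4, c=M1/2=1957/521, d=(M2−M1)/(6·3)=-3355/4689, b=Δ1−h1·(2M1+M2)/6=-3901/1563
seg 2: a=3, c=M2/2=-1398/521, d=(M3−M2)/(6·1)=1501/1563, b=Δ2−h2·(2M2+M3)/6=1130/1563
seg 3: a=2, c=M3/2=103/521, d=(M4−M3)/(6·3)=265/14067, b=Δ3−h3·(2M3+M4)/6=-2755/1563
seg 4: a=-1, c=M4/2=574/1563, d=(M5−M4)/(6·3)=-574/14067, b=Δ4−h4·(2M4+M5)/6=-106/1563
t_q=3/4 → seg 0, τ=3/4; S=1+-9772/1563·τ+0·τ²+1957/1563·τ³=-105395/33344

  seg 0: a=1 b=-9772/1563 c=0 d=1957/1563
  seg 1: a=-4 b=-3901/1563 c=1957/521 d=-3355/4689
  seg 2: a=3 b=1130/1563 c=-1398/521 d=1501/1563
  seg 3: a=2 b=-2755/1563 c=103/521 d=265/14067
  seg 4: a=-1 b=-106/1563 c=574/1563 d=-574/14067
S(3/4) = -105395/33344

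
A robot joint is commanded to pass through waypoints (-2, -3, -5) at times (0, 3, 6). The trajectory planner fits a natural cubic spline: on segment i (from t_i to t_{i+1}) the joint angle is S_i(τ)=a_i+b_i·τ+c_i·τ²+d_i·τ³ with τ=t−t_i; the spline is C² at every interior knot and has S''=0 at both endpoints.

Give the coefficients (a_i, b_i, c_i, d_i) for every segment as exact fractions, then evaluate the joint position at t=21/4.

Δ: Δ0=-1/3, Δ1=-2/3
row 1: diag=12, rhs=-2; c'=1/4, d'=-1/6
back: M1=-1/6
M: M0=0, M1=-1/6, M2=0
seg 0: a=-2, c=M0/2=0, d=(M1−M0)/(6·3)=-1/108, b=Δ0−h0·(2M0+M1)/6=-1/4
seg 1: a=-3, c=M1/2=-1/12, d=(M2−M1)/(6·3)=1/108, b=Δ1−h1·(2M1+M2)/6=-1/2
t_q=21/4 → seg 1, τ=9/4; S=-3+-1/2·τ+-1/12·τ²+1/108·τ³=-1137/256

  seg 0: a=-2 b=-1/4 c=0 d=-1/108
  seg 1: a=-3 b=-1/2 c=-1/12 d=1/108
S(21/4) = -1137/256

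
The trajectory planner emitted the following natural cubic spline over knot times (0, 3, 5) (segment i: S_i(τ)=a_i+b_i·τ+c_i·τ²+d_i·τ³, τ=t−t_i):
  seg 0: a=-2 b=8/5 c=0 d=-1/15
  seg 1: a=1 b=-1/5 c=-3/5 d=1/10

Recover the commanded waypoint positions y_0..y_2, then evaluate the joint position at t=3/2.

y_0 = S_0(0) = a_0 = -2
y_1 = S_1(0) = a_1 = 1
y_2 = S_1(2) = -1
t_q=3/2 is in segment 0 (τ=3/2); S_0(τ)=7/40

y_0=-2 y_1=1 y_2=-1
S(3/2) = 7/40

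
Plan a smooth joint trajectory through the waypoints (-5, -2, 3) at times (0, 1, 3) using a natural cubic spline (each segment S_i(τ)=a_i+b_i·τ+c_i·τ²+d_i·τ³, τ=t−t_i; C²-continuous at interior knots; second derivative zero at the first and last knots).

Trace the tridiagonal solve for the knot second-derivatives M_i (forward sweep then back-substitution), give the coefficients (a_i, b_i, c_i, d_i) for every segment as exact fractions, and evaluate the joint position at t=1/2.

  seg 0: a=-5 b=37/12 c=0 d=-1/12
  seg 1: a=-2 b=17/6 c=-1/4 d=1/24
S(1/2) = -111/32

Δ: Δ0=3, Δ1=5/2
row 1: diag=6, rhs=-3; c'=1/3, d'=-1/2
back: M1=-1/2
M: M0=0, M1=-1/2, M2=0
seg 0: a=-5, c=M0/2=0, d=(M1−M0)/(6·1)=-1/12, b=Δ0−h0·(2M0+M1)/6=37/12
seg 1: a=-2, c=M1/2=-1/4, d=(M2−M1)/(6·2)=1/24, b=Δ1−h1·(2M1+M2)/6=17/6
t_q=1/2 → seg 0, τ=1/2; S=-5+37/12·τ+0·τ²+-1/12·τ³=-111/32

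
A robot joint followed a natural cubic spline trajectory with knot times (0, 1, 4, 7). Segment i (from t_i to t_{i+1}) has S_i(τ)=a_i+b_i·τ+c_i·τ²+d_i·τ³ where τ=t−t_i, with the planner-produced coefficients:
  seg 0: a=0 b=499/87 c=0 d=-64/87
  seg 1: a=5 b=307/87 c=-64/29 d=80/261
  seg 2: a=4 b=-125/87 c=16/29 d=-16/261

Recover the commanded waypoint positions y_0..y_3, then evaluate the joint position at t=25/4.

y_0 = S_0(0) = a_0 = 0
y_1 = S_1(0) = a_1 = 5
y_2 = S_2(0) = a_2 = 4
y_3 = S_2(3) = 3
t_q=25/4 is in segment 2 (τ=9/4); S_2(τ)=83/29

y_0=0 y_1=5 y_2=4 y_3=3
S(25/4) = 83/29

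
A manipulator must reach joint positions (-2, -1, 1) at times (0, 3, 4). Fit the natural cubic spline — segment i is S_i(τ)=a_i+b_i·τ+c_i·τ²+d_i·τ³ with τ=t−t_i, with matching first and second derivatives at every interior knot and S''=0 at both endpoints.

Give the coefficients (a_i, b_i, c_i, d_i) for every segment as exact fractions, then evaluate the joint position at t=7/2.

  seg 0: a=-2 b=-7/24 c=0 d=5/72
  seg 1: a=-1 b=19/12 c=5/8 d=-5/24
S(7/2) = -5/64

Δ: Δ0=1/3, Δ1=2
row 1: diag=8, rhs=10; c'=1/8, d'=5/4
back: M1=5/4
M: M0=0, M1=5/4, M2=0
seg 0: a=-2, c=M0/2=0, d=(M1−M0)/(6·3)=5/72, b=Δ0−h0·(2M0+M1)/6=-7/24
seg 1: a=-1, c=M1/2=5/8, d=(M2−M1)/(6·1)=-5/24, b=Δ1−h1·(2M1+M2)/6=19/12
t_q=7/2 → seg 1, τ=1/2; S=-1+19/12·τ+5/8·τ²+-5/24·τ³=-5/64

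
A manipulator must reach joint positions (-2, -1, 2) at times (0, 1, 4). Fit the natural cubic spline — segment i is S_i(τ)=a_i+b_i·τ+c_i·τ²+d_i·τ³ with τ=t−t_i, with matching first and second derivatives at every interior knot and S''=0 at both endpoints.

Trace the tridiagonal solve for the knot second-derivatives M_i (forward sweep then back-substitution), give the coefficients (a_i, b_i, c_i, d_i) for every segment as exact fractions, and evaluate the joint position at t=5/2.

Δ: Δ0=1, Δ1=1
row 1: diag=8, rhs=0; c'=3/8, d'=0
back: M1=0
M: M0=0, M1=0, M2=0
seg 0: a=-2, c=M0/2=0, d=(M1−M0)/(6·1)=0, b=Δ0−h0·(2M0+M1)/6=1
seg 1: a=-1, c=M1/2=0, d=(M2−M1)/(6·3)=0, b=Δ1−h1·(2M1+M2)/6=1
t_q=5/2 → seg 1, τ=3/2; S=-1+1·τ+0·τ²+0·τ³=1/2

  seg 0: a=-2 b=1 c=0 d=0
  seg 1: a=-1 b=1 c=0 d=0
S(5/2) = 1/2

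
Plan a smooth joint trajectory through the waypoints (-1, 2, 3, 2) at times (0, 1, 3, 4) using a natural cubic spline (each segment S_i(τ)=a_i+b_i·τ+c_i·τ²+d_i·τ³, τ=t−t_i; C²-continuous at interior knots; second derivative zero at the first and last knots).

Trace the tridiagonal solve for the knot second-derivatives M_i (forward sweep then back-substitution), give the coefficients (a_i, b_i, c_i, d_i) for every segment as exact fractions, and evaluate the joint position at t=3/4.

Δ: Δ0=3, Δ1=1/2, Δ2=-1
row 1: diag=6, rhs=-15; c'=1/3, d'=-5/2
row 2: denom=6−2·1/3=16/3; d'=(-9−2·-5/2)/(16/3)=-3/4
back: M2=-3/4
back: M1=-5/2−1/3·-3/4=-9/4
M: M0=0, M1=-9/4, M2=-3/4, M3=0
seg 0: a=-1, c=M0/2=0, d=(M1−M0)/(6·1)=-3/8, b=Δ0−h0·(2M0+M1)/6=27/8
seg 1: a=2, c=M1/2=-9/8, d=(M2−M1)/(6·2)=1/8, b=Δ1−h1·(2M1+M2)/6=9/4
seg 2: a=3, c=M2/2=-3/8, d=(M3−M2)/(6·1)=1/8, b=Δ2−h2·(2M2+M3)/6=-3/4
t_q=3/4 → seg 0, τ=3/4; S=-1+27/8·τ+0·τ²+-3/8·τ³=703/512

  seg 0: a=-1 b=27/8 c=0 d=-3/8
  seg 1: a=2 b=9/4 c=-9/8 d=1/8
  seg 2: a=3 b=-3/4 c=-3/8 d=1/8
S(3/4) = 703/512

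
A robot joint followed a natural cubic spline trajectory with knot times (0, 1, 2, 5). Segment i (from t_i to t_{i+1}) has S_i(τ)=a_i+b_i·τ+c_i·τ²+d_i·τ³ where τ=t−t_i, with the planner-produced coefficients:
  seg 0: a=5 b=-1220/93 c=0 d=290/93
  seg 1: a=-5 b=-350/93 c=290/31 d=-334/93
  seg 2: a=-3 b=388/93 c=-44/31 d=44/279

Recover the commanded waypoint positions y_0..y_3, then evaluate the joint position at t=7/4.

y_0 = S_0(0) = a_0 = 5
y_1 = S_1(0) = a_1 = -5
y_2 = S_2(0) = a_2 = -3
y_3 = S_2(3) = 1
t_q=7/4 is in segment 1 (τ=3/4); S_1(τ)=-4043/992

y_0=5 y_1=-5 y_2=-3 y_3=1
S(7/4) = -4043/992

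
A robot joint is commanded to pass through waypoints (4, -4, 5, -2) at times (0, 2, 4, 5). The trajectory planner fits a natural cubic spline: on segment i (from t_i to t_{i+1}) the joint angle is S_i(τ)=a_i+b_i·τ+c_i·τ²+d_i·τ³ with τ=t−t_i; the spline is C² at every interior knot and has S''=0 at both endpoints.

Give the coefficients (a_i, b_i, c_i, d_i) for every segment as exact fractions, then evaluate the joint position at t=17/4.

Δ: Δ0=-4, Δ1=9/2, Δ2=-7
row 1: diag=8, rhs=51; c'=1/4, d'=51/8
row 2: denom=6−2·1/4=11/2; d'=(-69−2·51/8)/(11/2)=-327/22
back: M2=-327/22
back: M1=51/8−1/4·-327/22=111/11
M: M0=0, M1=111/11, M2=-327/22, M3=0
seg 0: a=4, c=M0/2=0, d=(M1−M0)/(6·2)=37/44, b=Δ0−h0·(2M0+M1)/6=-81/11
seg 1: a=-4, c=M1/2=111/22, d=(M2−M1)/(6·2)=-183/88, b=Δ1−h1·(2M1+M2)/6=30/11
seg 2: a=5, c=M2/2=-327/44, d=(M3−M2)/(6·1)=109/44, b=Δ2−h2·(2M2+M3)/6=-45/22
t_q=17/4 → seg 2, τ=1/4; S=5+-45/22·τ+-327/44·τ²+109/44·τ³=11441/2816

  seg 0: a=4 b=-81/11 c=0 d=37/44
  seg 1: a=-4 b=30/11 c=111/22 d=-183/88
  seg 2: a=5 b=-45/22 c=-327/44 d=109/44
S(17/4) = 11441/2816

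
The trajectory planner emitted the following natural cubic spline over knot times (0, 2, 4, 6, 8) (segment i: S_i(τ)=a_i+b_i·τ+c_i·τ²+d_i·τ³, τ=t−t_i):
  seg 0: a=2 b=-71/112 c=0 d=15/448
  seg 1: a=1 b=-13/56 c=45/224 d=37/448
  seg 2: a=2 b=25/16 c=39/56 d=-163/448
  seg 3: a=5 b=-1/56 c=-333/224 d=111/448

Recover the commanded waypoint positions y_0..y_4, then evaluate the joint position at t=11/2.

y_0=2 y_1=1 y_2=2 y_3=5 y_4=1
S(11/2) = 16783/3584

y_0 = S_0(0) = a_0 = 2
y_1 = S_1(0) = a_1 = 1
y_2 = S_2(0) = a_2 = 2
y_3 = S_3(0) = a_3 = 5
y_4 = S_3(2) = 1
t_q=11/2 is in segment 2 (τ=3/2); S_2(τ)=16783/3584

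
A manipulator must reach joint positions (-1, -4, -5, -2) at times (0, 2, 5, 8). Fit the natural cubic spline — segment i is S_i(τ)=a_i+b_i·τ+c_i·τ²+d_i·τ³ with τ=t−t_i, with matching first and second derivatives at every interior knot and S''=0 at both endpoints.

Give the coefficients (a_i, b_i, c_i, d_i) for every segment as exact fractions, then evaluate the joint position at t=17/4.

  seg 0: a=-1 b=-373/222 c=0 d=5/111
  seg 1: a=-4 b=-253/222 c=10/37 d=-1/1998
  seg 2: a=-5 b=52/111 c=59/222 d=-59/1998
S(17/4) = -24635/4736

Δ: Δ0=-3/2, Δ1=-1/3, Δ2=1
row 1: diag=10, rhs=7; c'=3/10, d'=7/10
row 2: denom=12−3·3/10=111/10; d'=(8−3·7/10)/(111/10)=59/111
back: M2=59/111
back: M1=7/10−3/10·59/111=20/37
M: M0=0, M1=20/37, M2=59/111, M3=0
seg 0: a=-1, c=M0/2=0, d=(M1−M0)/(6·2)=5/111, b=Δ0−h0·(2M0+M1)/6=-373/222
seg 1: a=-4, c=M1/2=10/37, d=(M2−M1)/(6·3)=-1/1998, b=Δ1−h1·(2M1+M2)/6=-253/222
seg 2: a=-5, c=M2/2=59/222, d=(M3−M2)/(6·3)=-59/1998, b=Δ2−h2·(2M2+M3)/6=52/111
t_q=17/4 → seg 1, τ=9/4; S=-4+-253/222·τ+10/37·τ²+-1/1998·τ³=-24635/4736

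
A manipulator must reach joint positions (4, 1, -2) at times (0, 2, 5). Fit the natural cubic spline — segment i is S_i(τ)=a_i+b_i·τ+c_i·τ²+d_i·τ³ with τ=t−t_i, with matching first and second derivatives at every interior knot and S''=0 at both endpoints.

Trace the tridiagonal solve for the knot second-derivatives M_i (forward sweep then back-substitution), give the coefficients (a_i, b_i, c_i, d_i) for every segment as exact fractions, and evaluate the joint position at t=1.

  seg 0: a=4 b=-8/5 c=0 d=1/40
  seg 1: a=1 b=-13/10 c=3/20 d=-1/60
S(1) = 97/40

Δ: Δ0=-3/2, Δ1=-1
row 1: diag=10, rhs=3; c'=3/10, d'=3/10
back: M1=3/10
M: M0=0, M1=3/10, M2=0
seg 0: a=4, c=M0/2=0, d=(M1−M0)/(6·2)=1/40, b=Δ0−h0·(2M0+M1)/6=-8/5
seg 1: a=1, c=M1/2=3/20, d=(M2−M1)/(6·3)=-1/60, b=Δ1−h1·(2M1+M2)/6=-13/10
t_q=1 → seg 0, τ=1; S=4+-8/5·τ+0·τ²+1/40·τ³=97/40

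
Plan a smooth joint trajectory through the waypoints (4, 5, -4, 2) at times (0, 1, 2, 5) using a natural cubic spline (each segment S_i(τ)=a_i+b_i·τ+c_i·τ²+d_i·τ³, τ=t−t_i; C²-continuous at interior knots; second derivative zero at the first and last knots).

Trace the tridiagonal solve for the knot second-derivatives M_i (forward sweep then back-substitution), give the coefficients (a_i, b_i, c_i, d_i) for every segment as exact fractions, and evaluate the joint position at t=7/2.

Δ: Δ0=1, Δ1=-9, Δ2=2
row 1: diag=4, rhs=-60; c'=1/4, d'=-15
row 2: denom=8−1·1/4=31/4; d'=(66−1·-15)/(31/4)=324/31
back: M2=324/31
back: M1=-15−1/4·324/31=-546/31
M: M0=0, M1=-546/31, M2=324/31, M3=0
seg 0: a=4, c=M0/2=0, d=(M1−M0)/(6·1)=-91/31, b=Δ0−h0·(2M0+M1)/6=122/31
seg 1: a=5, c=M1/2=-273/31, d=(M2−M1)/(6·1)=145/31, b=Δ1−h1·(2M1+M2)/6=-151/31
seg 2: a=-4, c=M2/2=162/31, d=(M3−M2)/(6·3)=-18/31, b=Δ2−h2·(2M2+M3)/6=-262/31
t_q=7/2 → seg 2, τ=3/2; S=-4+-262/31·τ+162/31·τ²+-18/31·τ³=-853/124

  seg 0: a=4 b=122/31 c=0 d=-91/31
  seg 1: a=5 b=-151/31 c=-273/31 d=145/31
  seg 2: a=-4 b=-262/31 c=162/31 d=-18/31
S(7/2) = -853/124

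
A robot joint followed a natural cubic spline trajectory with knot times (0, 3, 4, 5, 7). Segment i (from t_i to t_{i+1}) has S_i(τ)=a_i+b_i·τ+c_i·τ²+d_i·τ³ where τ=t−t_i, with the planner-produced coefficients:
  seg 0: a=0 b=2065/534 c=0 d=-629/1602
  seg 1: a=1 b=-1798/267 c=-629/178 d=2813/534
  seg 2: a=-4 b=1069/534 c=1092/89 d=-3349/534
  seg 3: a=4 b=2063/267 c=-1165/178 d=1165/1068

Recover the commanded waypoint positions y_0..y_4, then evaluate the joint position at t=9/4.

y_0 = S_0(0) = a_0 = 0
y_1 = S_1(0) = a_1 = 1
y_2 = S_2(0) = a_2 = -4
y_3 = S_3(0) = a_3 = 4
y_4 = S_3(2) = 2
t_q=9/4 is in segment 0 (τ=9/4); S_0(τ)=48171/11392

y_0=0 y_1=1 y_2=-4 y_3=4 y_4=2
S(9/4) = 48171/11392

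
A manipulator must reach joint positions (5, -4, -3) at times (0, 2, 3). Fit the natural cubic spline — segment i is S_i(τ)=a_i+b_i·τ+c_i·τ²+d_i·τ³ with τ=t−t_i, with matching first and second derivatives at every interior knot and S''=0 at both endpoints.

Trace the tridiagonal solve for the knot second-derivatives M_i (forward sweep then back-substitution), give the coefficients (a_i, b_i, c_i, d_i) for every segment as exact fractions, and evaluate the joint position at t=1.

  seg 0: a=5 b=-19/3 c=0 d=11/24
  seg 1: a=-4 b=-5/6 c=11/4 d=-11/12
S(1) = -7/8

Δ: Δ0=-9/2, Δ1=1
row 1: diag=6, rhs=33; c'=1/6, d'=11/2
back: M1=11/2
M: M0=0, M1=11/2, M2=0
seg 0: a=5, c=M0/2=0, d=(M1−M0)/(6·2)=11/24, b=Δ0−h0·(2M0+M1)/6=-19/3
seg 1: a=-4, c=M1/2=11/4, d=(M2−M1)/(6·1)=-11/12, b=Δ1−h1·(2M1+M2)/6=-5/6
t_q=1 → seg 0, τ=1; S=5+-19/3·τ+0·τ²+11/24·τ³=-7/8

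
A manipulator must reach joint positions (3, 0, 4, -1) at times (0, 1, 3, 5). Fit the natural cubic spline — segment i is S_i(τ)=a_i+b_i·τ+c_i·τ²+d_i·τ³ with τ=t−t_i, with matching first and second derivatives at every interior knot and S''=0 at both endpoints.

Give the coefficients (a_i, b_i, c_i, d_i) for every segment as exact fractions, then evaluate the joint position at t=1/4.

Δ: Δ0=-3, Δ1=2, Δ2=-5/2
row 1: diag=6, rhs=30; c'=1/3, d'=5
row 2: denom=8−2·1/3=22/3; d'=(-27−2·5)/(22/3)=-111/22
back: M2=-111/22
back: M1=5−1/3·-111/22=147/22
M: M0=0, M1=147/22, M2=-111/22, M3=0
seg 0: a=3, c=M0/2=0, d=(M1−M0)/(6·1)=49/44, b=Δ0−h0·(2M0+M1)/6=-181/44
seg 1: a=0, c=M1/2=147/44, d=(M2−M1)/(6·2)=-43/44, b=Δ1−h1·(2M1+M2)/6=-17/22
seg 2: a=4, c=M2/2=-111/44, d=(M3−M2)/(6·2)=37/88, b=Δ2−h2·(2M2+M3)/6=19/22
t_q=1/4 → seg 0, τ=1/4; S=3+-181/44·τ+0·τ²+49/44·τ³=5601/2816

  seg 0: a=3 b=-181/44 c=0 d=49/44
  seg 1: a=0 b=-17/22 c=147/44 d=-43/44
  seg 2: a=4 b=19/22 c=-111/44 d=37/88
S(1/4) = 5601/2816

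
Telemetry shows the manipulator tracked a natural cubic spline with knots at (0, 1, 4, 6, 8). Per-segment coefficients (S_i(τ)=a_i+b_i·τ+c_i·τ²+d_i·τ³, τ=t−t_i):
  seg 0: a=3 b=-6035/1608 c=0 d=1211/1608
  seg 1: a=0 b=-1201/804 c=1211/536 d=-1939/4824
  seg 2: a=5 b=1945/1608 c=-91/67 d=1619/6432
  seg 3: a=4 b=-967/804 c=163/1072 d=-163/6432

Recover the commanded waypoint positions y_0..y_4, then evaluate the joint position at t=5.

y_0=3 y_1=0 y_2=5 y_3=4 y_4=2
S(5) = 10941/2144

y_0 = S_0(0) = a_0 = 3
y_1 = S_1(0) = a_1 = 0
y_2 = S_2(0) = a_2 = 5
y_3 = S_3(0) = a_3 = 4
y_4 = S_3(2) = 2
t_q=5 is in segment 2 (τ=1); S_2(τ)=10941/2144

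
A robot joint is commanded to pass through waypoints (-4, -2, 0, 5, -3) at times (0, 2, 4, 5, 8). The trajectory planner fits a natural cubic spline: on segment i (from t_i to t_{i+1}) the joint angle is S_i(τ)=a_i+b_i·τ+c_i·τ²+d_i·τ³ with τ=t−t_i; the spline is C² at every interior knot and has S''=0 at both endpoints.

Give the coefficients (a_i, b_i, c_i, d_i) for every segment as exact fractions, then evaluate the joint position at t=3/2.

Δ: Δ0=1, Δ1=1, Δ2=5, Δ3=-8/3
row 1: diag=8, rhs=0; c'=1/4, d'=0
row 2: denom=6−2·1/4=11/2; d'=(24−2·0)/(11/2)=48/11
row 3: denom=8−1·2/11=86/11; d'=(-46−1·48/11)/(86/11)=-277/43
back: M3=-277/43
back: M2=48/11−2/11·-277/43=238/43
back: M1=0−1/4·238/43=-119/86
M: M0=0, M1=-119/86, M2=238/43, M3=-277/43, M4=0
seg 0: a=-4, c=M0/2=0, d=(M1−M0)/(6·2)=-119/1032, b=Δ0−h0·(2M0+M1)/6=377/258
seg 1: a=-2, c=M1/2=-119/172, d=(M2−M1)/(6·2)=595/1032, b=Δ1−h1·(2M1+M2)/6=10/129
seg 2: a=0, c=M2/2=119/43, d=(M3−M2)/(6·1)=-515/258, b=Δ2−h2·(2M2+M3)/6=1091/258
seg 3: a=5, c=M3/2=-277/86, d=(M4−M3)/(6·3)=277/774, b=Δ3−h3·(2M3+M4)/6=487/129
t_q=3/2 → seg 0, τ=3/2; S=-4+377/258·τ+0·τ²+-119/1032·τ³=-6047/2752

  seg 0: a=-4 b=377/258 c=0 d=-119/1032
  seg 1: a=-2 b=10/129 c=-119/172 d=595/1032
  seg 2: a=0 b=1091/258 c=119/43 d=-515/258
  seg 3: a=5 b=487/129 c=-277/86 d=277/774
S(3/2) = -6047/2752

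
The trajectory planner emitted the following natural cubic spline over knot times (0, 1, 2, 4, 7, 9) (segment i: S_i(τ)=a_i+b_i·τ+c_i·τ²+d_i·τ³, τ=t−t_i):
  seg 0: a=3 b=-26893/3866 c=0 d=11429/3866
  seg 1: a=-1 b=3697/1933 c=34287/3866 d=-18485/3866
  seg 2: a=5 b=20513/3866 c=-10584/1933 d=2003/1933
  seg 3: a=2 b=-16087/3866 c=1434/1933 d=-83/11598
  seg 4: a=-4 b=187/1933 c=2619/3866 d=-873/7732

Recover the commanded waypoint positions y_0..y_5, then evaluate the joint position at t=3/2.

y_0 = S_0(0) = a_0 = 3
y_1 = S_1(0) = a_1 = -1
y_2 = S_2(0) = a_2 = 5
y_3 = S_3(0) = a_3 = 2
y_4 = S_4(0) = a_4 = -4
y_5 = S_4(2) = -2
t_q=3/2 is in segment 1 (τ=1/2); S_1(τ)=48737/30928

y_0=3 y_1=-1 y_2=5 y_3=2 y_4=-4 y_5=-2
S(3/2) = 48737/30928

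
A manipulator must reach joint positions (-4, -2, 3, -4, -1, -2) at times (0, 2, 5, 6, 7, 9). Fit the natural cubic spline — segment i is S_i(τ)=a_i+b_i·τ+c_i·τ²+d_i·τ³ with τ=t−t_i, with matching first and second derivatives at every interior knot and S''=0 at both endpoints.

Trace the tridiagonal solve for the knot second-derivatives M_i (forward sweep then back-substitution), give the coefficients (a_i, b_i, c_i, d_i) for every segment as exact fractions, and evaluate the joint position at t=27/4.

  seg 0: a=-4 b=-724/4719 c=0 d=5443/18876
  seg 1: a=-2 b=15605/4719 c=5443/3146 d=-551/726
  seg 2: a=3 b=-64217/9438 c=-8023/1573 d=46289/9438
  seg 3: a=-4 b=-983/429 c=30243/3146 d=-40789/9438
  seg 4: a=-1 b=37465/9438 c=-5273/1573 d=5273/9438
S(27/4) = -429745/201344

Δ: Δ0=1, Δ1=5/3, Δ2=-7, Δ3=3, Δ4=-1/2
row 1: diag=10, rhs=4; c'=3/10, d'=2/5
row 2: denom=8−3·3/10=71/10; d'=(-52−3·2/5)/(71/10)=-532/71
row 3: denom=4−1·10/71=274/71; d'=(60−1·-532/71)/(274/71)=2396/137
row 4: denom=6−1·71/274=1573/274; d'=(-21−1·2396/137)/(1573/274)=-10546/1573
back: M4=-10546/1573
back: M3=2396/137−71/274·-10546/1573=30243/1573
back: M2=-532/71−10/71·30243/1573=-16046/1573
back: M1=2/5−3/10·-16046/1573=5443/1573
M: M0=0, M1=5443/1573, M2=-16046/1573, M3=30243/1573, M4=-10546/1573, M5=0
seg 0: a=-4, c=M0/2=0, d=(M1−M0)/(6·2)=5443/18876, b=Δ0−h0·(2M0+M1)/6=-724/4719
seg 1: a=-2, c=M1/2=5443/3146, d=(M2−M1)/(6·3)=-551/726, b=Δ1−h1·(2M1+M2)/6=15605/4719
seg 2: a=3, c=M2/2=-8023/1573, d=(M3−M2)/(6·1)=46289/9438, b=Δ2−h2·(2M2+M3)/6=-64217/9438
seg 3: a=-4, c=M3/2=30243/3146, d=(M4−M3)/(6·1)=-40789/9438, b=Δ3−h3·(2M3+M4)/6=-983/429
seg 4: a=-1, c=M4/2=-5273/1573, d=(M5−M4)/(6·2)=5273/9438, b=Δ4−h4·(2M4+M5)/6=37465/9438
t_q=27/4 → seg 3, τ=3/4; S=-4+-983/429·τ+30243/3146·τ²+-40789/9438·τ³=-429745/201344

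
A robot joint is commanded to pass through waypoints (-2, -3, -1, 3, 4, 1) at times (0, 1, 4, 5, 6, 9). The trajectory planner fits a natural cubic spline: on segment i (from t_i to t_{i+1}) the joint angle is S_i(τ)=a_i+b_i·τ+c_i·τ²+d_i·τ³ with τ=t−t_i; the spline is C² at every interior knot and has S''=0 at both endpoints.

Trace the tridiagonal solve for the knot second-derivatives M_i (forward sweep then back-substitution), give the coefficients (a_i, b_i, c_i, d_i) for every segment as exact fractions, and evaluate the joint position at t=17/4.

  seg 0: a=-2 b=-555/547 c=0 d=8/547
  seg 1: a=-3 b=-531/547 c=24/547 d=2471/14769
  seg 2: a=-1 b=2084/547 c=2543/1641 d=-2231/1641
  seg 3: a=3 b=4645/1641 c=-4150/1641 d=382/547
  seg 4: a=4 b=-217/1641 c=-712/1641 d=712/14769
S(17/4) = 983/35008

Δ: Δ0=-1, Δ1=2/3, Δ2=4, Δ3=1, Δ4=-1
row 1: diag=8, rhs=10; c'=3/8, d'=5/4
row 2: denom=8−3·3/8=55/8; d'=(20−3·5/4)/(55/8)=26/11
row 3: denom=4−1·8/55=212/55; d'=(-18−1·26/11)/(212/55)=-280/53
row 4: denom=8−1·55/212=1641/212; d'=(-12−1·-280/53)/(1641/212)=-1424/1641
back: M4=-1424/1641
back: M3=-280/53−55/212·-1424/1641=-8300/1641
back: M2=26/11−8/55·-8300/1641=5086/1641
back: M1=5/4−3/8·5086/1641=48/547
M: M0=0, M1=48/547, M2=5086/1641, M3=-8300/1641, M4=-1424/1641, M5=0
seg 0: a=-2, c=M0/2=0, d=(M1−M0)/(6·1)=8/547, b=Δ0−h0·(2M0+M1)/6=-555/547
seg 1: a=-3, c=M1/2=24/547, d=(M2−M1)/(6·3)=2471/14769, b=Δ1−h1·(2M1+M2)/6=-531/547
seg 2: a=-1, c=M2/2=2543/1641, d=(M3−M2)/(6·1)=-2231/1641, b=Δ2−h2·(2M2+M3)/6=2084/547
seg 3: a=3, c=M3/2=-4150/1641, d=(M4−M3)/(6·1)=382/547, b=Δ3−h3·(2M3+M4)/6=4645/1641
seg 4: a=4, c=M4/2=-712/1641, d=(M5−M4)/(6·3)=712/14769, b=Δ4−h4·(2M4+M5)/6=-217/1641
t_q=17/4 → seg 2, τ=1/4; S=-1+2084/547·τ+2543/1641·τ²+-2231/1641·τ³=983/35008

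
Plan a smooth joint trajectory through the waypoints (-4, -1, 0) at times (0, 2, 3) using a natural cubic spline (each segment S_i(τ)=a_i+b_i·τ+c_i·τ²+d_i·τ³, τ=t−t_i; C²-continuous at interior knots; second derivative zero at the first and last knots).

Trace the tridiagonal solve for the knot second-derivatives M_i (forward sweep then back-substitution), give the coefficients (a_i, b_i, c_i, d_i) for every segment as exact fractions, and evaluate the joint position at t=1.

Δ: Δ0=3/2, Δ1=1
row 1: diag=6, rhs=-3; c'=1/6, d'=-1/2
back: M1=-1/2
M: M0=0, M1=-1/2, M2=0
seg 0: a=-4, c=M0/2=0, d=(M1−M0)/(6·2)=-1/24, b=Δ0−h0·(2M0+M1)/6=5/3
seg 1: a=-1, c=M1/2=-1/4, d=(M2−M1)/(6·1)=1/12, b=Δ1−h1·(2M1+M2)/6=7/6
t_q=1 → seg 0, τ=1; S=-4+5/3·τ+0·τ²+-1/24·τ³=-19/8

  seg 0: a=-4 b=5/3 c=0 d=-1/24
  seg 1: a=-1 b=7/6 c=-1/4 d=1/12
S(1) = -19/8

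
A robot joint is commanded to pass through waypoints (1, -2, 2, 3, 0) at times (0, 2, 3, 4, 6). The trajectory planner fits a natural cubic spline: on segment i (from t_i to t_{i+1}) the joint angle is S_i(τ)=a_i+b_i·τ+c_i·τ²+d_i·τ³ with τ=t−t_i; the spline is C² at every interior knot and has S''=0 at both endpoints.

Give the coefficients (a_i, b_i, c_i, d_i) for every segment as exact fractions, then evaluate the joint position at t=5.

Δ: Δ0=-3/2, Δ1=4, Δ2=1, Δ3=-3/2
row 1: diag=6, rhs=33; c'=1/6, d'=11/2
row 2: denom=4−1·1/6=23/6; d'=(-18−1·11/2)/(23/6)=-141/23
row 3: denom=6−1·6/23=132/23; d'=(-15−1·-141/23)/(132/23)=-17/11
back: M3=-17/11
back: M2=-141/23−6/23·-17/11=-63/11
back: M1=11/2−1/6·-63/11=71/11
M: M0=0, M1=71/11, M2=-63/11, M3=-17/11, M4=0
seg 0: a=1, c=M0/2=0, d=(M1−M0)/(6·2)=71/132, b=Δ0−h0·(2M0+M1)/6=-241/66
seg 1: a=-2, c=M1/2=71/22, d=(M2−M1)/(6·1)=-67/33, b=Δ1−h1·(2M1+M2)/6=185/66
seg 2: a=2, c=M2/2=-63/22, d=(M3−M2)/(6·1)=23/33, b=Δ2−h2·(2M2+M3)/6=19/6
seg 3: a=3, c=M3/2=-17/22, d=(M4−M3)/(6·2)=17/132, b=Δ3−h3·(2M3+M4)/6=-31/66
t_q=5 → seg 3, τ=1; S=3+-31/66·τ+-17/22·τ²+17/132·τ³=83/44

  seg 0: a=1 b=-241/66 c=0 d=71/132
  seg 1: a=-2 b=185/66 c=71/22 d=-67/33
  seg 2: a=2 b=19/6 c=-63/22 d=23/33
  seg 3: a=3 b=-31/66 c=-17/22 d=17/132
S(5) = 83/44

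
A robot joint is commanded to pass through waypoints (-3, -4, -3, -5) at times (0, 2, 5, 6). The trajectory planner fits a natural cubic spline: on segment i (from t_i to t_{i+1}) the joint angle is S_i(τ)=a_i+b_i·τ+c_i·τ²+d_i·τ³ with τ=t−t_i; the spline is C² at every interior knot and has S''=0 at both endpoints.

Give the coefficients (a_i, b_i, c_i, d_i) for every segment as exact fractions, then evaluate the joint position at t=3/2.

  seg 0: a=-3 b=-377/426 c=0 d=41/426
  seg 1: a=-4 b=115/426 c=41/71 d=-79/426
  seg 2: a=-3 b=-271/213 c=-155/142 d=155/426
S(3/2) = -4547/1136

Δ: Δ0=-1/2, Δ1=1/3, Δ2=-2
row 1: diag=10, rhs=5; c'=3/10, d'=1/2
row 2: denom=8−3·3/10=71/10; d'=(-14−3·1/2)/(71/10)=-155/71
back: M2=-155/71
back: M1=1/2−3/10·-155/71=82/71
M: M0=0, M1=82/71, M2=-155/71, M3=0
seg 0: a=-3, c=M0/2=0, d=(M1−M0)/(6·2)=41/426, b=Δ0−h0·(2M0+M1)/6=-377/426
seg 1: a=-4, c=M1/2=41/71, d=(M2−M1)/(6·3)=-79/426, b=Δ1−h1·(2M1+M2)/6=115/426
seg 2: a=-3, c=M2/2=-155/142, d=(M3−M2)/(6·1)=155/426, b=Δ2−h2·(2M2+M3)/6=-271/213
t_q=3/2 → seg 0, τ=3/2; S=-3+-377/426·τ+0·τ²+41/426·τ³=-4547/1136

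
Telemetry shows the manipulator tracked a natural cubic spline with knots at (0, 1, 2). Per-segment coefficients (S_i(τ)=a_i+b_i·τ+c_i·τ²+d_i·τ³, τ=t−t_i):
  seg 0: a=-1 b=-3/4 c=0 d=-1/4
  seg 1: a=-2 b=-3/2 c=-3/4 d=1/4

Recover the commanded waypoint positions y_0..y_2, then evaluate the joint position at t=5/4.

y_0 = S_0(0) = a_0 = -1
y_1 = S_1(0) = a_1 = -2
y_2 = S_1(1) = -4
t_q=5/4 is in segment 1 (τ=1/4); S_1(τ)=-619/256

y_0=-1 y_1=-2 y_2=-4
S(5/4) = -619/256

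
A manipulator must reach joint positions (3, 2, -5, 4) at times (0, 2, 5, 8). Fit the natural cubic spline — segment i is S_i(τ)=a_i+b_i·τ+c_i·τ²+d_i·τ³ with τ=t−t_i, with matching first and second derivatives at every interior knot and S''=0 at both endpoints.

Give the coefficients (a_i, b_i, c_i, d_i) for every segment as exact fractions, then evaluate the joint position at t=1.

Δ: Δ0=-1/2, Δ1=-7/3, Δ2=3
row 1: diag=10, rhs=-11; c'=3/10, d'=-11/10
row 2: denom=12−3·3/10=111/10; d'=(32−3·-11/10)/(111/10)=353/111
back: M2=353/111
back: M1=-11/10−3/10·353/111=-76/37
M: M0=0, M1=-76/37, M2=353/111, M3=0
seg 0: a=3, c=M0/2=0, d=(M1−M0)/(6·2)=-19/111, b=Δ0−h0·(2M0+M1)/6=41/222
seg 1: a=2, c=M1/2=-38/37, d=(M2−M1)/(6·3)=581/1998, b=Δ1−h1·(2M1+M2)/6=-415/222
seg 2: a=-5, c=M2/2=353/222, d=(M3−M2)/(6·3)=-353/1998, b=Δ2−h2·(2M2+M3)/6=-20/111
t_q=1 → seg 0, τ=1; S=3+41/222·τ+0·τ²+-19/111·τ³=223/74

  seg 0: a=3 b=41/222 c=0 d=-19/111
  seg 1: a=2 b=-415/222 c=-38/37 d=581/1998
  seg 2: a=-5 b=-20/111 c=353/222 d=-353/1998
S(1) = 223/74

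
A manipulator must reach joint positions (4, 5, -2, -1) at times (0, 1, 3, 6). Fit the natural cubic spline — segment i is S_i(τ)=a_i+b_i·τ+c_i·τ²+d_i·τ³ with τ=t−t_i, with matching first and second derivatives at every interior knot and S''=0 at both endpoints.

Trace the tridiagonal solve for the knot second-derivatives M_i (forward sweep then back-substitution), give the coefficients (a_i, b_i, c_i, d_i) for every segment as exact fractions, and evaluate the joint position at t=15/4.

  seg 0: a=4 b=163/84 c=0 d=-79/84
  seg 1: a=5 b=-37/42 c=-79/28 d=127/168
  seg 2: a=-2 b=-65/21 c=12/7 d=-4/21
S(15/4) = -55/16

Δ: Δ0=1, Δ1=-7/2, Δ2=1/3
row 1: diag=6, rhs=-27; c'=1/3, d'=-9/2
row 2: denom=10−2·1/3=28/3; d'=(23−2·-9/2)/(28/3)=24/7
back: M2=24/7
back: M1=-9/2−1/3·24/7=-79/14
M: M0=0, M1=-79/14, M2=24/7, M3=0
seg 0: a=4, c=M0/2=0, d=(M1−M0)/(6·1)=-79/84, b=Δ0−h0·(2M0+M1)/6=163/84
seg 1: a=5, c=M1/2=-79/28, d=(M2−M1)/(6·2)=127/168, b=Δ1−h1·(2M1+M2)/6=-37/42
seg 2: a=-2, c=M2/2=12/7, d=(M3−M2)/(6·3)=-4/21, b=Δ2−h2·(2M2+M3)/6=-65/21
t_q=15/4 → seg 2, τ=3/4; S=-2+-65/21·τ+12/7·τ²+-4/21·τ³=-55/16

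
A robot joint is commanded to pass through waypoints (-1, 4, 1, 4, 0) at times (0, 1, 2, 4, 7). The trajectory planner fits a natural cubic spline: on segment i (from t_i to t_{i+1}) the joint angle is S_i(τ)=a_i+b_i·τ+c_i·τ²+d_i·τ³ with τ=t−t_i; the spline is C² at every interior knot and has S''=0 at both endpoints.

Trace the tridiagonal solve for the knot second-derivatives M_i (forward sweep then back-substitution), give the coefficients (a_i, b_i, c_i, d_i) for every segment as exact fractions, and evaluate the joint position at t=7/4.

Δ: Δ0=5, Δ1=-3, Δ2=3/2, Δ3=-4/3
row 1: diag=4, rhs=-48; c'=1/4, d'=-12
row 2: denom=6−1·1/4=23/4; d'=(27−1·-12)/(23/4)=156/23
row 3: denom=10−2·8/23=214/23; d'=(-17−2·156/23)/(214/23)=-703/214
back: M3=-703/214
back: M2=156/23−8/23·-703/214=848/107
back: M1=-12−1/4·848/107=-1496/107
M: M0=0, M1=-1496/107, M2=848/107, M3=-703/214, M4=0
seg 0: a=-1, c=M0/2=0, d=(M1−M0)/(6·1)=-748/321, b=Δ0−h0·(2M0+M1)/6=2353/321
seg 1: a=4, c=M1/2=-748/107, d=(M2−M1)/(6·1)=1172/321, b=Δ1−h1·(2M1+M2)/6=109/321
seg 2: a=1, c=M2/2=424/107, d=(M3−M2)/(6·2)=-2399/2568, b=Δ2−h2·(2M2+M3)/6=-863/321
seg 3: a=4, c=M3/2=-703/428, d=(M4−M3)/(6·3)=703/3852, b=Δ3−h3·(2M3+M4)/6=1253/642
t_q=7/4 → seg 1, τ=3/4; S=4+109/321·τ+-748/107·τ²+1172/321·τ³=3189/1712

  seg 0: a=-1 b=2353/321 c=0 d=-748/321
  seg 1: a=4 b=109/321 c=-748/107 d=1172/321
  seg 2: a=1 b=-863/321 c=424/107 d=-2399/2568
  seg 3: a=4 b=1253/642 c=-703/428 d=703/3852
S(7/4) = 3189/1712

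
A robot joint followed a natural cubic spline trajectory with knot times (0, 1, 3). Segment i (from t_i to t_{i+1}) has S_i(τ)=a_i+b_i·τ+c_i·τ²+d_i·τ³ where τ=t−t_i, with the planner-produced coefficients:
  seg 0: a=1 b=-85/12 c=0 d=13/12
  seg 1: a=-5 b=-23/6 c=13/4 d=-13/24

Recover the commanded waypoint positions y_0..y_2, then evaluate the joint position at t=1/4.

y_0 = S_0(0) = a_0 = 1
y_1 = S_1(0) = a_1 = -5
y_2 = S_1(2) = -4
t_q=1/4 is in segment 0 (τ=1/4); S_0(τ)=-193/256

y_0=1 y_1=-5 y_2=-4
S(1/4) = -193/256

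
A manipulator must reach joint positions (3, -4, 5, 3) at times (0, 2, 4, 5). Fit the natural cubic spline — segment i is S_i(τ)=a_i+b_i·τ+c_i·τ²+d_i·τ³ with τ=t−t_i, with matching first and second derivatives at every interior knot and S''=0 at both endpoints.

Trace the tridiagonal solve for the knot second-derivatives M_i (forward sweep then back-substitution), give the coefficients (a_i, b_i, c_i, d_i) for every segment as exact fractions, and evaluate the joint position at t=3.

  seg 0: a=3 b=-69/11 c=0 d=61/88
  seg 1: a=-4 b=45/22 c=183/44 d=-129/88
  seg 2: a=5 b=12/11 c=-51/11 d=17/11
S(3) = 65/88

Δ: Δ0=-7/2, Δ1=9/2, Δ2=-2
row 1: diag=8, rhs=48; c'=1/4, d'=6
row 2: denom=6−2·1/4=11/2; d'=(-39−2·6)/(11/2)=-102/11
back: M2=-102/11
back: M1=6−1/4·-102/11=183/22
M: M0=0, M1=183/22, M2=-102/11, M3=0
seg 0: a=3, c=M0/2=0, d=(M1−M0)/(6·2)=61/88, b=Δ0−h0·(2M0+M1)/6=-69/11
seg 1: a=-4, c=M1/2=183/44, d=(M2−M1)/(6·2)=-129/88, b=Δ1−h1·(2M1+M2)/6=45/22
seg 2: a=5, c=M2/2=-51/11, d=(M3−M2)/(6·1)=17/11, b=Δ2−h2·(2M2+M3)/6=12/11
t_q=3 → seg 1, τ=1; S=-4+45/22·τ+183/44·τ²+-129/88·τ³=65/88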